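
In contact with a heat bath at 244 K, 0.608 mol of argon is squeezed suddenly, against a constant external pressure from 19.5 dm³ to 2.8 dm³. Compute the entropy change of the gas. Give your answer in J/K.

ΔS_gas = -9.81 J/K

Entropy is a state function, so ΔS_gas depends only on the end states.
For an isothermal ideal gas ΔS_gas = nR ln(V₂/V₁) = 0.608 × 8.314 × ln(2.8/19.5) = -9.81 J/K.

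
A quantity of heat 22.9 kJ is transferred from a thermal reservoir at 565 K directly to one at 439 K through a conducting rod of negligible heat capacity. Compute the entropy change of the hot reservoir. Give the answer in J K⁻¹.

The hot reservoir loses heat Q, so ΔS_hot = −Q/T_H = −22900/565 = -40.5 J/K.

ΔS_hot = -40.5 J/K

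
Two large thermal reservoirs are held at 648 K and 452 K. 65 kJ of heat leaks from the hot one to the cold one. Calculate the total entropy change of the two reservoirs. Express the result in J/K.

ΔS_hot = −Q/T_H = −65000/648 = -100.3 J/K and ΔS_cold = +Q/T_C = 65000/452 = 143.8 J/K.
ΔS_total = -100.3 + 143.8 = 43.5 J/K, positive as the second law requires.

ΔS_total = 43.5 J/K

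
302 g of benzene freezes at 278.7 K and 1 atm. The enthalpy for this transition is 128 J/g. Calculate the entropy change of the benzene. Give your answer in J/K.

ΔS = -139 J/K

Heat released by the substance: Q = −mL = −302 × 128 = −38656 J.
At constant T, ΔS = Q_rev/T = −38656 / 278.7 = -139 J/K.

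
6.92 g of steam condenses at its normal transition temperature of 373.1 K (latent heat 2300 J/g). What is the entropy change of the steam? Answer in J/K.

ΔS = -42.7 J/K

Heat released by the substance: Q = −mL = −6.92 × 2300 = −15916 J.
At constant T, ΔS = Q_rev/T = −15916 / 373.1 = -42.7 J/K.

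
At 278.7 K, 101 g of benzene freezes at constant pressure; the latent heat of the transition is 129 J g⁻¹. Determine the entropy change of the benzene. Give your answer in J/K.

Heat released by the substance: Q = −mL = −101 × 129 = −13029 J.
At constant T, ΔS = Q_rev/T = −13029 / 278.7 = -46.7 J/K.

ΔS = -46.7 J/K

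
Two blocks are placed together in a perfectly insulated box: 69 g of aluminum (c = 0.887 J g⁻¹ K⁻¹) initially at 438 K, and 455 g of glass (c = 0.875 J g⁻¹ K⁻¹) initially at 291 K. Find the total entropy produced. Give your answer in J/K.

ΔS_total = 4.9 J/K

Energy balance: T_f = (m₁c₁T₁ + m₂c₂T₂)/(m₁c₁ + m₂c₂) = 310.59 K.
ΔS₁ = m₁c₁ ln(T_f/T₁) = 61.203 × ln(310.59/438) = -21.0388 J/K.
ΔS₂ = m₂c₂ ln(T_f/T₂) = 398.125 × ln(310.59/291) = 25.9341 J/K.
ΔS_total = -21.0388 + 25.9341 = 4.9 J/K.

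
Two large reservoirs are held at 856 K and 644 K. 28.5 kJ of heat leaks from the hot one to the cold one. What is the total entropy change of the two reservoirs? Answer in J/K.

ΔS_hot = −Q/T_H = −28500/856 = -33.29 J/K and ΔS_cold = +Q/T_C = 28500/644 = 44.25 J/K.
ΔS_total = -33.29 + 44.25 = 11 J/K, positive as the second law requires.

ΔS_total = 11 J/K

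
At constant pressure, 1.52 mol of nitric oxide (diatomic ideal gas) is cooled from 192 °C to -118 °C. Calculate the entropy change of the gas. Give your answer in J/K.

ΔS = -48.6 J/K

In kelvin: T₁ = 465.15 K, T₂ = 155.15 K. At constant pressure, ΔS = nC_p ln(T₂/T₁) with C_p = 7R/2 = 29.1 J mol⁻¹ K⁻¹.
ΔS = 1.52 × 29.1 × ln(155.15/465.15) = -48.6 J/K.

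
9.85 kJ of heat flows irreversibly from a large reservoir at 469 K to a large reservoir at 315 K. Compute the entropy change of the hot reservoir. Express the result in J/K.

The hot reservoir loses heat Q, so ΔS_hot = −Q/T_H = −9850/469 = -21 J/K.

ΔS_hot = -21 J/K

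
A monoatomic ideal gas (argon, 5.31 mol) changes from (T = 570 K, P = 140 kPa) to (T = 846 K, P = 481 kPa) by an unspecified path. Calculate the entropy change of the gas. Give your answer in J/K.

ΔS = nC_p ln(T₂/T₁) − nR ln(P₂/P₁), with C_p = 5R/2 = 20.79 J mol⁻¹ K⁻¹ for a monoatomic ideal gas.
ΔS = 5.31 × [20.79 × ln(846/570) − 8.314 × ln(481/140)] = -10.9 J/K.

ΔS = -10.9 J/K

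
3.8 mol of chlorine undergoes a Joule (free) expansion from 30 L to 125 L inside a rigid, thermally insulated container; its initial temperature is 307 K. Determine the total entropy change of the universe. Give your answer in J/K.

For an ideal gas in free expansion Q = 0 and W = 0, so T is unchanged.
Entropy is a state function; using a reversible isothermal path, ΔS_gas = nR ln(V₂/V₁) = 3.8 × 8.314 × ln(125/30) = 45.1 J/K.
The insulated surroundings exchange no heat, so ΔS_surr = 0 and ΔS_universe = ΔS_gas.

ΔS_universe = 45.1 J/K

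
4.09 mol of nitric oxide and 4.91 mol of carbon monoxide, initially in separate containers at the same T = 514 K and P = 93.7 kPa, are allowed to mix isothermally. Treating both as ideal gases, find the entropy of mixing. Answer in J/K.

Mole fractions: x_A = 4.09/9 = 0.454, x_B = 0.546.
ΔS_mix = −R(n_A ln x_A + n_B ln x_B) = −8.314 × (4.09 ln 0.454 + 4.91 ln 0.546) = 51.6 J/K.

ΔS_mix = 51.6 J/K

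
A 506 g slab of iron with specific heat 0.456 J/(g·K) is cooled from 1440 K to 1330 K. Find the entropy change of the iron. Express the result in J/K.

ΔS = ∫dQ_rev/T = m c ln(T₂/T₁) = 506 × 0.456 × ln(1330/1440) = -18.3 J/K.

ΔS = -18.3 J/K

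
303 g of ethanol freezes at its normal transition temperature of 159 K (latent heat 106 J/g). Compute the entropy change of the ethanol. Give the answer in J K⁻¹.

ΔS = -202 J/K

Heat released by the substance: Q = −mL = −303 × 106 = −32118 J.
At constant T, ΔS = Q_rev/T = −32118 / 159 = -202 J/K.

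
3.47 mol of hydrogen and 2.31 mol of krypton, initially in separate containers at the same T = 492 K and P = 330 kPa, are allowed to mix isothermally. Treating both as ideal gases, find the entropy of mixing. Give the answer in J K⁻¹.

Mole fractions: x_A = 3.47/5.78 = 0.6, x_B = 0.4.
ΔS_mix = −R(n_A ln x_A + n_B ln x_B) = −8.314 × (3.47 ln 0.6 + 2.31 ln 0.4) = 32.3 J/K.

ΔS_mix = 32.3 J/K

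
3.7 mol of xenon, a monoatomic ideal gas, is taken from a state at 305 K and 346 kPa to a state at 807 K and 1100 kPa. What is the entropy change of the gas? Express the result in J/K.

ΔS = nC_p ln(T₂/T₁) − nR ln(P₂/P₁), with C_p = 5R/2 = 20.79 J mol⁻¹ K⁻¹ for a monoatomic ideal gas.
ΔS = 3.7 × [20.79 × ln(807/305) − 8.314 × ln(1100/346)] = 39.2 J/K.

ΔS = 39.2 J/K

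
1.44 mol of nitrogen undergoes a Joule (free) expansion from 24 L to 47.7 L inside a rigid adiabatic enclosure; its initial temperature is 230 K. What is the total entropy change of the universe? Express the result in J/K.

ΔS_universe = 8.22 J/K

For an ideal gas in free expansion Q = 0 and W = 0, so T is unchanged.
Entropy is a state function; using a reversible isothermal path, ΔS_gas = nR ln(V₂/V₁) = 1.44 × 8.314 × ln(47.7/24) = 8.22 J/K.
The insulated surroundings exchange no heat, so ΔS_surr = 0 and ΔS_universe = ΔS_gas.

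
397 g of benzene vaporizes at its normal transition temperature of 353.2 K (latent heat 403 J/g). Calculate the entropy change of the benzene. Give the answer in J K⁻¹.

Heat absorbed by the substance: Q = mL = 397 × 403 = 159991 J.
At constant T, ΔS = Q_rev/T = 159991 / 353.2 = 453 J/K.

ΔS = 453 J/K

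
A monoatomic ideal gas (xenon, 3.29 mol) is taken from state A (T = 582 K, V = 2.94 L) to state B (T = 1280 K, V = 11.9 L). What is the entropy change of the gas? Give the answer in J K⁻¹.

Entropy is a state function: ΔS = nC_V ln(T₂/T₁) + nR ln(V₂/V₁), with C_V = 3R/2 = 12.47 J mol⁻¹ K⁻¹ for a monoatomic ideal gas.
ΔS = 3.29 × [12.47 × ln(1280/582) + 8.314 × ln(11.9/2.94)] = 70.6 J/K.

ΔS = 70.6 J/K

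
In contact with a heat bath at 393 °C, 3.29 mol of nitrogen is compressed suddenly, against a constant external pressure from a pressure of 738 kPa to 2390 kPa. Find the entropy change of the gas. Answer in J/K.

Entropy is a state function, so ΔS_gas depends only on the end states.
For an isothermal ideal gas ΔS_gas = nR ln(P₁/P₂) = 3.29 × 8.314 × ln(738/2390) = -32.1 J/K.

ΔS_gas = -32.1 J/K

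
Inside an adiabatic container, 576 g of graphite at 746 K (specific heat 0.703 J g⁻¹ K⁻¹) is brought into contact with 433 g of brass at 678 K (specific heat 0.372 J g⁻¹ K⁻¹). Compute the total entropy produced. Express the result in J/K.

ΔS_total = 0.519 J/K

Energy balance: T_f = (m₁c₁T₁ + m₂c₂T₂)/(m₁c₁ + m₂c₂) = 726.65 K.
ΔS₁ = m₁c₁ ln(T_f/T₁) = 404.928 × ln(726.65/746) = -10.643 J/K.
ΔS₂ = m₂c₂ ln(T_f/T₂) = 161.076 × ln(726.65/678) = 11.162 J/K.
ΔS_total = -10.643 + 11.162 = 0.519 J/K.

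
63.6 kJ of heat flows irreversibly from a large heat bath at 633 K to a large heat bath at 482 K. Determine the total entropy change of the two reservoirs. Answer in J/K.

ΔS_hot = −Q/T_H = −63600/633 = -100.5 J/K and ΔS_cold = +Q/T_C = 63600/482 = 132 J/K.
ΔS_total = -100.5 + 132 = 31.5 J/K, positive as the second law requires.

ΔS_total = 31.5 J/K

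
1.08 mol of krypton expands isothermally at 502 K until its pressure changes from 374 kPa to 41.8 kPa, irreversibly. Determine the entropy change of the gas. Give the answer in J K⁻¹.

ΔS_gas = 19.7 J/K

Entropy is a state function, so ΔS_gas depends only on the end states.
For an isothermal ideal gas ΔS_gas = nR ln(P₁/P₂) = 1.08 × 8.314 × ln(374/41.8) = 19.7 J/K.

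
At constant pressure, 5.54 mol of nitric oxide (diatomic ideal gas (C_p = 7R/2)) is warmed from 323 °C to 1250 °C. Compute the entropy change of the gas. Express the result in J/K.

ΔS = 151 J/K

In kelvin: T₁ = 596.15 K, T₂ = 1523.15 K. At constant pressure, ΔS = nC_p ln(T₂/T₁) with C_p = 7R/2 = 29.1 J mol⁻¹ K⁻¹.
ΔS = 5.54 × 29.1 × ln(1523.15/596.15) = 151 J/K.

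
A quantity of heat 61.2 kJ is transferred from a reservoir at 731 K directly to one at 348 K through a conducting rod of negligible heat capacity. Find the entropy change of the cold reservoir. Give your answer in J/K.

The cold reservoir gains heat Q, so ΔS_cold = +Q/T_C = 61200/348 = 176 J/K.

ΔS_cold = 176 J/K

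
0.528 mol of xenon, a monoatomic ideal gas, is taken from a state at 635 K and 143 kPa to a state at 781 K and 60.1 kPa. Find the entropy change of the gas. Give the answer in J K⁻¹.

ΔS = nC_p ln(T₂/T₁) − nR ln(P₂/P₁), with C_p = 5R/2 = 20.79 J mol⁻¹ K⁻¹ for a monoatomic ideal gas.
ΔS = 0.528 × [20.79 × ln(781/635) − 8.314 × ln(60.1/143)] = 6.08 J/K.

ΔS = 6.08 J/K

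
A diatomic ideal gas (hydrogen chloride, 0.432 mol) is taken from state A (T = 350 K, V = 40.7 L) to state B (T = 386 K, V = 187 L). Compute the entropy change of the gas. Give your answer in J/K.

ΔS = 6.36 J/K

Entropy is a state function: ΔS = nC_V ln(T₂/T₁) + nR ln(V₂/V₁), with C_V = 5R/2 = 20.79 J mol⁻¹ K⁻¹ for a diatomic ideal gas.
ΔS = 0.432 × [20.79 × ln(386/350) + 8.314 × ln(187/40.7)] = 6.36 J/K.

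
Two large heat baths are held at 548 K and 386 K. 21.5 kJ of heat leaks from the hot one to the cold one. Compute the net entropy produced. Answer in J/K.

ΔS_hot = −Q/T_H = −21500/548 = -39.23 J/K and ΔS_cold = +Q/T_C = 21500/386 = 55.7 J/K.
ΔS_total = -39.23 + 55.7 = 16.5 J/K, positive as the second law requires.

ΔS_total = 16.5 J/K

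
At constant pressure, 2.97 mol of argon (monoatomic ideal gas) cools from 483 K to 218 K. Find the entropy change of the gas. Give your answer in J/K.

ΔS = -49.1 J/K

At constant pressure, ΔS = nC_p ln(T₂/T₁) with C_p = 5R/2 = 20.79 J mol⁻¹ K⁻¹.
ΔS = 2.97 × 20.79 × ln(218/483) = -49.1 J/K.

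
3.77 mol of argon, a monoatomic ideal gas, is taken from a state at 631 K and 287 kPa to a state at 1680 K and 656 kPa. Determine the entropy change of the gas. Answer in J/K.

ΔS = 50.8 J/K

ΔS = nC_p ln(T₂/T₁) − nR ln(P₂/P₁), with C_p = 5R/2 = 20.79 J mol⁻¹ K⁻¹ for a monoatomic ideal gas.
ΔS = 3.77 × [20.79 × ln(1680/631) − 8.314 × ln(656/287)] = 50.8 J/K.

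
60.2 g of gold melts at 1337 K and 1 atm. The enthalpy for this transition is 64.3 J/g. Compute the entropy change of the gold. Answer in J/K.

Heat absorbed by the substance: Q = mL = 60.2 × 64.3 = 3870.86 J.
At constant T, ΔS = Q_rev/T = 3870.86 / 1337 = 2.9 J/K.

ΔS = 2.9 J/K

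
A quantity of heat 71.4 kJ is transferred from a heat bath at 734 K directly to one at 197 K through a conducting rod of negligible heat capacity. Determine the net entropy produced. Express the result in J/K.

ΔS_hot = −Q/T_H = −71400/734 = -97.28 J/K and ΔS_cold = +Q/T_C = 71400/197 = 362.4 J/K.
ΔS_total = -97.28 + 362.4 = 265 J/K, positive as the second law requires.

ΔS_total = 265 J/K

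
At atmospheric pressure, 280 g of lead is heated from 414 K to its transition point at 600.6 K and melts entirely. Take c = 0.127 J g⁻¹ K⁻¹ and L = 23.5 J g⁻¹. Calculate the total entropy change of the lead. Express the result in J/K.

ΔS = 24.2 J/K

Warming step: ΔS₁ = m c ln(T_tr/T_i) = 280 × 0.127 × ln(600.6/414) = 13.23 J/K.
Phase change: ΔS₂ = +mL/T_tr = 280 × 23.5 / 600.6 = 10.96 J/K.
ΔS_total = (13.23) + (10.96) = 24.2 J/K.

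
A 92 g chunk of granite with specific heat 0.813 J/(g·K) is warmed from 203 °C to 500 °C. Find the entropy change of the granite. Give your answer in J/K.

In kelvin: T₁ = 476.15 K, T₂ = 773.15 K. ΔS = ∫dQ_rev/T = m c ln(T₂/T₁) = 92 × 0.813 × ln(773.15/476.15) = 36.3 J/K.

ΔS = 36.3 J/K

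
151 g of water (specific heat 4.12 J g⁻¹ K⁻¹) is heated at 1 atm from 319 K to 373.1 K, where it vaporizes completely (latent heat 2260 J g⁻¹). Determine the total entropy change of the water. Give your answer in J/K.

ΔS = 1010 J/K

Warming step: ΔS₁ = m c ln(T_tr/T_i) = 151 × 4.12 × ln(373.1/319) = 97.46 J/K.
Phase change: ΔS₂ = +mL/T_tr = 151 × 2260 / 373.1 = 914.7 J/K.
ΔS_total = (97.46) + (914.7) = 1010 J/K.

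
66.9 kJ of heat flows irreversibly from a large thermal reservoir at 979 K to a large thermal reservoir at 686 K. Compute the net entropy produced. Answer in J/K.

ΔS_hot = −Q/T_H = −66900/979 = -68.34 J/K and ΔS_cold = +Q/T_C = 66900/686 = 97.52 J/K.
ΔS_total = -68.34 + 97.52 = 29.2 J/K, positive as the second law requires.

ΔS_total = 29.2 J/K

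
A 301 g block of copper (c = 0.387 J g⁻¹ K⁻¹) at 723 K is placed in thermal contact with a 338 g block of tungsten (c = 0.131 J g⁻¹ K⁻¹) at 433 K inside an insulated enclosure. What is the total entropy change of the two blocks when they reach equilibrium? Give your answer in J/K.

ΔS_total = 3.88 J/K

Energy balance: T_f = (m₁c₁T₁ + m₂c₂T₂)/(m₁c₁ + m₂c₂) = 643.13 K.
ΔS₁ = m₁c₁ ln(T_f/T₁) = 116.487 × ln(643.13/723) = -13.64 J/K.
ΔS₂ = m₂c₂ ln(T_f/T₂) = 44.278 × ln(643.13/433) = 17.52 J/K.
ΔS_total = -13.64 + 17.52 = 3.88 J/K.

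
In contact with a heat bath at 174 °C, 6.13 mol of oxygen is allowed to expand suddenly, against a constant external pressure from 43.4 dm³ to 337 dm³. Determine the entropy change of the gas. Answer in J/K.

ΔS_gas = 104 J/K

Entropy is a state function, so ΔS_gas depends only on the end states.
For an isothermal ideal gas ΔS_gas = nR ln(V₂/V₁) = 6.13 × 8.314 × ln(337/43.4) = 104 J/K.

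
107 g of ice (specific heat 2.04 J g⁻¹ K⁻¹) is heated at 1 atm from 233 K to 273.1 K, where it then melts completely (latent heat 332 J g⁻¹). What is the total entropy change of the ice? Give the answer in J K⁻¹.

Warming step: ΔS₁ = m c ln(T_tr/T_i) = 107 × 2.04 × ln(273.1/233) = 34.66 J/K.
Phase change: ΔS₂ = +mL/T_tr = 107 × 332 / 273.1 = 130.1 J/K.
ΔS_total = (34.66) + (130.1) = 165 J/K.

ΔS = 165 J/K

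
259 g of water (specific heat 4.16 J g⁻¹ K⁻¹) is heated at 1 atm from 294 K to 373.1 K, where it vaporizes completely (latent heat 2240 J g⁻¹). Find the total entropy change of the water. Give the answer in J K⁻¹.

Warming step: ΔS₁ = m c ln(T_tr/T_i) = 259 × 4.16 × ln(373.1/294) = 256.7 J/K.
Phase change: ΔS₂ = +mL/T_tr = 259 × 2240 / 373.1 = 1555 J/K.
ΔS_total = (256.7) + (1555) = 1810 J/K.

ΔS = 1810 J/K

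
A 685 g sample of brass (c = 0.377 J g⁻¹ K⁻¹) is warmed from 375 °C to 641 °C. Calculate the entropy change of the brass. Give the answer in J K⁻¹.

In kelvin: T₁ = 648.15 K, T₂ = 914.15 K. ΔS = ∫dQ_rev/T = m c ln(T₂/T₁) = 685 × 0.377 × ln(914.15/648.15) = 88.8 J/K.

ΔS = 88.8 J/K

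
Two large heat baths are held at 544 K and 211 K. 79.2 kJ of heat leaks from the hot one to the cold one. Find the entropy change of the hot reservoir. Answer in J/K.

ΔS_hot = -146 J/K

The hot reservoir loses heat Q, so ΔS_hot = −Q/T_H = −79200/544 = -146 J/K.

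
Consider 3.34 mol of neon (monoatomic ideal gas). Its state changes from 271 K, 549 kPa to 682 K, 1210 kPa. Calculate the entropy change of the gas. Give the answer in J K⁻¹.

ΔS = nC_p ln(T₂/T₁) − nR ln(P₂/P₁), with C_p = 5R/2 = 20.79 J mol⁻¹ K⁻¹ for a monoatomic ideal gas.
ΔS = 3.34 × [20.79 × ln(682/271) − 8.314 × ln(1210/549)] = 42.1 J/K.

ΔS = 42.1 J/K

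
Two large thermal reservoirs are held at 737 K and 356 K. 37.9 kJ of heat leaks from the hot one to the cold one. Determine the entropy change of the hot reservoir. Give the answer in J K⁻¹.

ΔS_hot = -51.4 J/K

The hot reservoir loses heat Q, so ΔS_hot = −Q/T_H = −37900/737 = -51.4 J/K.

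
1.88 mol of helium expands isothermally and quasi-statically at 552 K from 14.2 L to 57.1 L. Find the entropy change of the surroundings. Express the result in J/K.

ΔS_surr = -21.8 J/K

For an isothermal ideal gas ΔS_gas = nR ln(V₂/V₁) = 1.88 × 8.314 × ln(57.1/14.2) = 21.8 J/K.
The process is reversible, so ΔS_surr = −ΔS_gas = -21.8 J/K and ΔS_universe = 0.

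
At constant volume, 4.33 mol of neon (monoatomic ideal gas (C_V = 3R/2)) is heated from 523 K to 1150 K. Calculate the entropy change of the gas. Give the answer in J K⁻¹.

At constant volume, ΔS = nC_V ln(T₂/T₁) with C_V = 3R/2 = 12.47 J mol⁻¹ K⁻¹.
ΔS = 4.33 × 12.47 × ln(1150/523) = 42.5 J/K.

ΔS = 42.5 J/K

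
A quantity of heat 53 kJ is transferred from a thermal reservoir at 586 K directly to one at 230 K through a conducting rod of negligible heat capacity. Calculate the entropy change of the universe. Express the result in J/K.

ΔS_total = 140 J/K

ΔS_hot = −Q/T_H = −53000/586 = -90.44 J/K and ΔS_cold = +Q/T_C = 53000/230 = 230.4 J/K.
ΔS_total = -90.44 + 230.4 = 140 J/K, positive as the second law requires.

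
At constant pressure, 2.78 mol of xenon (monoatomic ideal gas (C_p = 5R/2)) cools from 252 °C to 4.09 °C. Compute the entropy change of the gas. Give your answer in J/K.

In kelvin: T₁ = 525.15 K, T₂ = 277.24 K. At constant pressure, ΔS = nC_p ln(T₂/T₁) with C_p = 5R/2 = 20.79 J mol⁻¹ K⁻¹.
ΔS = 2.78 × 20.79 × ln(277.24/525.15) = -36.9 J/K.

ΔS = -36.9 J/K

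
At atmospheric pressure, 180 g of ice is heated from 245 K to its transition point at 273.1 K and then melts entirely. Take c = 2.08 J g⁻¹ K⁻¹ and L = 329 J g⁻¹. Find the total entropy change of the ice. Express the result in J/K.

Warming step: ΔS₁ = m c ln(T_tr/T_i) = 180 × 2.08 × ln(273.1/245) = 40.65 J/K.
Phase change: ΔS₂ = +mL/T_tr = 180 × 329 / 273.1 = 216.8 J/K.
ΔS_total = (40.65) + (216.8) = 257 J/K.

ΔS = 257 J/K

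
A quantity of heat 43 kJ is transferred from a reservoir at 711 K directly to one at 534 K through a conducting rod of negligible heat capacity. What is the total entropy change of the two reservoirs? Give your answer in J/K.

ΔS_total = 20 J/K

ΔS_hot = −Q/T_H = −43000/711 = -60.48 J/K and ΔS_cold = +Q/T_C = 43000/534 = 80.52 J/K.
ΔS_total = -60.48 + 80.52 = 20 J/K, positive as the second law requires.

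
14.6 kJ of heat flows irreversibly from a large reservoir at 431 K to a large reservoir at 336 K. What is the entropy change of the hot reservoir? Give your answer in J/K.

The hot reservoir loses heat Q, so ΔS_hot = −Q/T_H = −14600/431 = -33.9 J/K.

ΔS_hot = -33.9 J/K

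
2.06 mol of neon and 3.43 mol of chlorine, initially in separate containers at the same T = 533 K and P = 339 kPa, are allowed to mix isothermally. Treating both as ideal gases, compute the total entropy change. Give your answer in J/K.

ΔS_mix = 30.2 J/K

Mole fractions: x_A = 2.06/5.49 = 0.375, x_B = 0.625.
ΔS_mix = −R(n_A ln x_A + n_B ln x_B) = −8.314 × (2.06 ln 0.375 + 3.43 ln 0.625) = 30.2 J/K.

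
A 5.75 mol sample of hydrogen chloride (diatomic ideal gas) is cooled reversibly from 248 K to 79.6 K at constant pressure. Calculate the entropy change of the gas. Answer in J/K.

At constant pressure, ΔS = nC_p ln(T₂/T₁) with C_p = 7R/2 = 29.1 J mol⁻¹ K⁻¹.
ΔS = 5.75 × 29.1 × ln(79.6/248) = -190 J/K.

ΔS = -190 J/K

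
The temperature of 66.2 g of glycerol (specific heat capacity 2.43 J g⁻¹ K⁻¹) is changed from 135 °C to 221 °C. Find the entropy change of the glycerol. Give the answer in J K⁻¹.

In kelvin: T₁ = 408.15 K, T₂ = 494.15 K. ΔS = ∫dQ_rev/T = m c ln(T₂/T₁) = 66.2 × 2.43 × ln(494.15/408.15) = 30.8 J/K.

ΔS = 30.8 J/K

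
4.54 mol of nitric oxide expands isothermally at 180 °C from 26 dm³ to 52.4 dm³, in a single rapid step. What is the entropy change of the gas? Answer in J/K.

ΔS_gas = 26.5 J/K

Entropy is a state function, so ΔS_gas depends only on the end states.
For an isothermal ideal gas ΔS_gas = nR ln(V₂/V₁) = 4.54 × 8.314 × ln(52.4/26) = 26.5 J/K.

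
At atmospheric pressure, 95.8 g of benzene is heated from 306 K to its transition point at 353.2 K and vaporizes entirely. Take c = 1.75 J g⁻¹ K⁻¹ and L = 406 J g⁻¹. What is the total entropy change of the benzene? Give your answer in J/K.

Warming step: ΔS₁ = m c ln(T_tr/T_i) = 95.8 × 1.75 × ln(353.2/306) = 24.05 J/K.
Phase change: ΔS₂ = +mL/T_tr = 95.8 × 406 / 353.2 = 110.1 J/K.
ΔS_total = (24.05) + (110.1) = 134 J/K.

ΔS = 134 J/K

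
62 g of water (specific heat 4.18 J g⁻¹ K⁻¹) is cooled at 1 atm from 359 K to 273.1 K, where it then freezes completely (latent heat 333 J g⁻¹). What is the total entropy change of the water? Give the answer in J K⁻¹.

ΔS = -146 J/K

Cooling step: ΔS₁ = m c ln(T_tr/T_i) = 62 × 4.18 × ln(273.1/359) = -70.88 J/K.
Phase change: ΔS₂ = −mL/T_tr = −62 × 333 / 273.1 = -75.6 J/K.
ΔS_total = (-70.88) + (-75.6) = -146 J/K.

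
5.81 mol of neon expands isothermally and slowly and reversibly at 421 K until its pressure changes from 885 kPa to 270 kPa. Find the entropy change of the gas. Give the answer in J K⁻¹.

For an isothermal ideal gas ΔS_gas = nR ln(P₁/P₂) = 5.81 × 8.314 × ln(885/270) = 57.3 J/K.

ΔS_gas = 57.3 J/K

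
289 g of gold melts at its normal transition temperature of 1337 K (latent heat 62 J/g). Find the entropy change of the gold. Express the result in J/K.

Heat absorbed by the substance: Q = mL = 289 × 62 = 17918 J.
At constant T, ΔS = Q_rev/T = 17918 / 1337 = 13.4 J/K.

ΔS = 13.4 J/K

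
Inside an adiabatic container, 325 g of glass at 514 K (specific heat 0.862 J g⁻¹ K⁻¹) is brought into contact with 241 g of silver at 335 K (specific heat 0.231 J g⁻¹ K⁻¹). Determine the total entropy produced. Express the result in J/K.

Energy balance: T_f = (m₁c₁T₁ + m₂c₂T₂)/(m₁c₁ + m₂c₂) = 484.33 K.
ΔS₁ = m₁c₁ ln(T_f/T₁) = 280.15 × ln(484.33/514) = -16.66 J/K.
ΔS₂ = m₂c₂ ln(T_f/T₂) = 55.671 × ln(484.33/335) = 20.52 J/K.
ΔS_total = -16.66 + 20.52 = 3.86 J/K.

ΔS_total = 3.86 J/K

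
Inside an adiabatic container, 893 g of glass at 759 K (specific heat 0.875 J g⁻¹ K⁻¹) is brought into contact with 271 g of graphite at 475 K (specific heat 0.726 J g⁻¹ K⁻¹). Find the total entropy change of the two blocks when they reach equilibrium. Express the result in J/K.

Energy balance: T_f = (m₁c₁T₁ + m₂c₂T₂)/(m₁c₁ + m₂c₂) = 701.87 K.
ΔS₁ = m₁c₁ ln(T_f/T₁) = 781.375 × ln(701.87/759) = -61.14 J/K.
ΔS₂ = m₂c₂ ln(T_f/T₂) = 196.746 × ln(701.87/475) = 76.82 J/K.
ΔS_total = -61.14 + 76.82 = 15.7 J/K.

ΔS_total = 15.7 J/K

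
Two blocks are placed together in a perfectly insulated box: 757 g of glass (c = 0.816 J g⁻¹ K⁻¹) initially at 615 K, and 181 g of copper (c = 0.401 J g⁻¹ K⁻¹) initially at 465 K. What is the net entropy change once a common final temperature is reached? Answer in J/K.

ΔS_total = 2.36 J/K

Energy balance: T_f = (m₁c₁T₁ + m₂c₂T₂)/(m₁c₁ + m₂c₂) = 599.23 K.
ΔS₁ = m₁c₁ ln(T_f/T₁) = 617.712 × ln(599.23/615) = -16.05 J/K.
ΔS₂ = m₂c₂ ln(T_f/T₂) = 72.581 × ln(599.23/465) = 18.41 J/K.
ΔS_total = -16.05 + 18.41 = 2.36 J/K.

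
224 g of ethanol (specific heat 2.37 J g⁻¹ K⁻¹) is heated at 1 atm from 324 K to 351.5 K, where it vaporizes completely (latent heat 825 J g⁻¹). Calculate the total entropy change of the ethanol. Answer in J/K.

ΔS = 569 J/K

Warming step: ΔS₁ = m c ln(T_tr/T_i) = 224 × 2.37 × ln(351.5/324) = 43.25 J/K.
Phase change: ΔS₂ = +mL/T_tr = 224 × 825 / 351.5 = 525.7 J/K.
ΔS_total = (43.25) + (525.7) = 569 J/K.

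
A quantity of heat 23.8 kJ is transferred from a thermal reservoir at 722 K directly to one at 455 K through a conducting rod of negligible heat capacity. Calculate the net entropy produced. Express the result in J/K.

ΔS_total = 19.3 J/K

ΔS_hot = −Q/T_H = −23800/722 = -32.964 J/K and ΔS_cold = +Q/T_C = 23800/455 = 52.308 J/K.
ΔS_total = -32.964 + 52.308 = 19.3 J/K, positive as the second law requires.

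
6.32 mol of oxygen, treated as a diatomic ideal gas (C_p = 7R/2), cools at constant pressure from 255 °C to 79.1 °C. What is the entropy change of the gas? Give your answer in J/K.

ΔS = -74.5 J/K

In kelvin: T₁ = 528.15 K, T₂ = 352.25 K. At constant pressure, ΔS = nC_p ln(T₂/T₁) with C_p = 7R/2 = 29.1 J mol⁻¹ K⁻¹.
ΔS = 6.32 × 29.1 × ln(352.25/528.15) = -74.5 J/K.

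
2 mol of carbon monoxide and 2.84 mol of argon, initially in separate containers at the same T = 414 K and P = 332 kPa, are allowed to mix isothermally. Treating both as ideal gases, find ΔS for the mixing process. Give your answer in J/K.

Mole fractions: x_A = 2/4.84 = 0.413, x_B = 0.587.
ΔS_mix = −R(n_A ln x_A + n_B ln x_B) = −8.314 × (2 ln 0.413 + 2.84 ln 0.587) = 27.3 J/K.

ΔS_mix = 27.3 J/K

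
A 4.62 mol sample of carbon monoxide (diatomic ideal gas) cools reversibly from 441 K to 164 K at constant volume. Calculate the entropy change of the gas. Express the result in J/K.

ΔS = -95 J/K

At constant volume, ΔS = nC_V ln(T₂/T₁) with C_V = 5R/2 = 20.79 J mol⁻¹ K⁻¹.
ΔS = 4.62 × 20.79 × ln(164/441) = -95 J/K.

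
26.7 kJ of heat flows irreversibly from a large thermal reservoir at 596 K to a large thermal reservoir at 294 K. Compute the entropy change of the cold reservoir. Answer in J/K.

The cold reservoir gains heat Q, so ΔS_cold = +Q/T_C = 26700/294 = 90.8 J/K.

ΔS_cold = 90.8 J/K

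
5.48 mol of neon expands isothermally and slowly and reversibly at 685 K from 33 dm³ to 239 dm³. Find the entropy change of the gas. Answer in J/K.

For an isothermal ideal gas ΔS_gas = nR ln(V₂/V₁) = 5.48 × 8.314 × ln(239/33) = 90.2 J/K.

ΔS_gas = 90.2 J/K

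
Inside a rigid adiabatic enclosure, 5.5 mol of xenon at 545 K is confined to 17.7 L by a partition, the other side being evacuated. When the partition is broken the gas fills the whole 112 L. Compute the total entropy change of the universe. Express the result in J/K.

For an ideal gas in free expansion Q = 0 and W = 0, so T is unchanged.
Entropy is a state function; using a reversible isothermal path, ΔS_gas = nR ln(V₂/V₁) = 5.5 × 8.314 × ln(112/17.7) = 84.4 J/K.
The insulated surroundings exchange no heat, so ΔS_surr = 0 and ΔS_universe = ΔS_gas.

ΔS_universe = 84.4 J/K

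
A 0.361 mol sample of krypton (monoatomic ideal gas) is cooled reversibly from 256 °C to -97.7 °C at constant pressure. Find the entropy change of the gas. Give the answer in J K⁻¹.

In kelvin: T₁ = 529.15 K, T₂ = 175.45 K. At constant pressure, ΔS = nC_p ln(T₂/T₁) with C_p = 5R/2 = 20.79 J mol⁻¹ K⁻¹.
ΔS = 0.361 × 20.79 × ln(175.45/529.15) = -8.28 J/K.

ΔS = -8.28 J/K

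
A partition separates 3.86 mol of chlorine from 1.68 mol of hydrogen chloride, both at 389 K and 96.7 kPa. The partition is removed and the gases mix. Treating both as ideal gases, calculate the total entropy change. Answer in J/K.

Mole fractions: x_A = 3.86/5.54 = 0.697, x_B = 0.303.
ΔS_mix = −R(n_A ln x_A + n_B ln x_B) = −8.314 × (3.86 ln 0.697 + 1.68 ln 0.303) = 28.3 J/K.

ΔS_mix = 28.3 J/K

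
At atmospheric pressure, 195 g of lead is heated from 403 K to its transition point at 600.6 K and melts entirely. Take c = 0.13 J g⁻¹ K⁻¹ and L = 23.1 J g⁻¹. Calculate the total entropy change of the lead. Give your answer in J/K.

Warming step: ΔS₁ = m c ln(T_tr/T_i) = 195 × 0.13 × ln(600.6/403) = 10.11 J/K.
Phase change: ΔS₂ = +mL/T_tr = 195 × 23.1 / 600.6 = 7.5 J/K.
ΔS_total = (10.11) + (7.5) = 17.6 J/K.

ΔS = 17.6 J/K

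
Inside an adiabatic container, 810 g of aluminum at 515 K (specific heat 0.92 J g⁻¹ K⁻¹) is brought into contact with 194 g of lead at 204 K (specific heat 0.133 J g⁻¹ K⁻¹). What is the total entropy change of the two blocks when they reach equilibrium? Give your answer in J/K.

Energy balance: T_f = (m₁c₁T₁ + m₂c₂T₂)/(m₁c₁ + m₂c₂) = 504.59 K.
ΔS₁ = m₁c₁ ln(T_f/T₁) = 745.2 × ln(504.59/515) = -15.214 J/K.
ΔS₂ = m₂c₂ ln(T_f/T₂) = 25.802 × ln(504.59/204) = 23.367 J/K.
ΔS_total = -15.214 + 23.367 = 8.15 J/K.

ΔS_total = 8.15 J/K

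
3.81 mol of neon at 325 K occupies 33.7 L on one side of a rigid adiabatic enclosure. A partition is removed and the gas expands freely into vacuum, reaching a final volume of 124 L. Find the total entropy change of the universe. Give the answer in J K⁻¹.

No heat is exchanged and no work is done, so the ideal-gas temperature stays constant.
Entropy is a state function; using a reversible isothermal path, ΔS_gas = nR ln(V₂/V₁) = 3.81 × 8.314 × ln(124/33.7) = 41.3 J/K.
The insulated surroundings exchange no heat, so ΔS_surr = 0 and ΔS_universe = ΔS_gas.

ΔS_universe = 41.3 J/K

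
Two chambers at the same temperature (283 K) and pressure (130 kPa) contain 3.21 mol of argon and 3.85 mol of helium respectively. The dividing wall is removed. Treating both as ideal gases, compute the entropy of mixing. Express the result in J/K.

Mole fractions: x_A = 3.21/7.06 = 0.455, x_B = 0.545.
ΔS_mix = −R(n_A ln x_A + n_B ln x_B) = −8.314 × (3.21 ln 0.455 + 3.85 ln 0.545) = 40.4 J/K.

ΔS_mix = 40.4 J/K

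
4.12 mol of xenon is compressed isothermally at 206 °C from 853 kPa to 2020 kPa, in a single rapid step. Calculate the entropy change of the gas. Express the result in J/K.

ΔS_gas = -29.5 J/K

Entropy is a state function, so ΔS_gas depends only on the end states.
For an isothermal ideal gas ΔS_gas = nR ln(P₁/P₂) = 4.12 × 8.314 × ln(853/2020) = -29.5 J/K.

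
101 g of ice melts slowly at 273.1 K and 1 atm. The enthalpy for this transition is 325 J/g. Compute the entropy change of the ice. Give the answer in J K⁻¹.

Heat absorbed by the substance: Q = mL = 101 × 325 = 32825 J.
At constant T, ΔS = Q_rev/T = 32825 / 273.1 = 120 J/K.

ΔS = 120 J/K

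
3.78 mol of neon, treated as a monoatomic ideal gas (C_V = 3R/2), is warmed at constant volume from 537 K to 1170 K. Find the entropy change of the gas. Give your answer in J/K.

ΔS = 36.7 J/K

At constant volume, ΔS = nC_V ln(T₂/T₁) with C_V = 3R/2 = 12.47 J mol⁻¹ K⁻¹.
ΔS = 3.78 × 12.47 × ln(1170/537) = 36.7 J/K.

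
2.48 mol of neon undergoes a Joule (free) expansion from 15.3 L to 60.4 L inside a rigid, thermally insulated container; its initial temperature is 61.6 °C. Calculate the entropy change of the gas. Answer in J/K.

No heat is exchanged and no work is done, so the ideal-gas temperature stays constant.
Entropy is a state function; using a reversible isothermal path, ΔS_gas = nR ln(V₂/V₁) = 2.48 × 8.314 × ln(60.4/15.3) = 28.3 J/K.

ΔS_gas = 28.3 J/K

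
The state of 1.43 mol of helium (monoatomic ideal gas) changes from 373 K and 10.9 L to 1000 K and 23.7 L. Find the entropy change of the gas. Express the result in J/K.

ΔS = 26.8 J/K

Entropy is a state function: ΔS = nC_V ln(T₂/T₁) + nR ln(V₂/V₁), with C_V = 3R/2 = 12.47 J mol⁻¹ K⁻¹ for a monoatomic ideal gas.
ΔS = 1.43 × [12.47 × ln(1000/373) + 8.314 × ln(23.7/10.9)] = 26.8 J/K.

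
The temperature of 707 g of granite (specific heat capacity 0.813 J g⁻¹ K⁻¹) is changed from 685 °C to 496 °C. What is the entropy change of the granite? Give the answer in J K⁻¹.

In kelvin: T₁ = 958.15 K, T₂ = 769.15 K. ΔS = ∫dQ_rev/T = m c ln(T₂/T₁) = 707 × 0.813 × ln(769.15/958.15) = -126 J/K.

ΔS = -126 J/K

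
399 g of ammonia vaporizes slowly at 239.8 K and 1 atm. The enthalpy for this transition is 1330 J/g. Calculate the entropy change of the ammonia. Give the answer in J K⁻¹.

ΔS = 2210 J/K

Heat absorbed by the substance: Q = mL = 399 × 1330 = 530670 J.
At constant T, ΔS = Q_rev/T = 530670 / 239.8 = 2210 J/K.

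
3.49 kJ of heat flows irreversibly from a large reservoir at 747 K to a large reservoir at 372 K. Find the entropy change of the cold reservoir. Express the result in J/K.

ΔS_cold = 9.38 J/K

The cold reservoir gains heat Q, so ΔS_cold = +Q/T_C = 3490/372 = 9.38 J/K.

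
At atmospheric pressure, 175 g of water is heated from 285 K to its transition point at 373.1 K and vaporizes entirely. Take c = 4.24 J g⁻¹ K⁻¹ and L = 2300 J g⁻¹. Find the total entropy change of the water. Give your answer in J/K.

Warming step: ΔS₁ = m c ln(T_tr/T_i) = 175 × 4.24 × ln(373.1/285) = 199.9 J/K.
Phase change: ΔS₂ = +mL/T_tr = 175 × 2300 / 373.1 = 1079 J/K.
ΔS_total = (199.9) + (1079) = 1280 J/K.

ΔS = 1280 J/K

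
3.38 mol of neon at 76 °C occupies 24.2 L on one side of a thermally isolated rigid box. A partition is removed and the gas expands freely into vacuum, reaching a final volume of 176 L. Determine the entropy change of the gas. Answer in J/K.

No heat is exchanged and no work is done, so the ideal-gas temperature stays constant.
Entropy is a state function; using a reversible isothermal path, ΔS_gas = nR ln(V₂/V₁) = 3.38 × 8.314 × ln(176/24.2) = 55.8 J/K.

ΔS_gas = 55.8 J/K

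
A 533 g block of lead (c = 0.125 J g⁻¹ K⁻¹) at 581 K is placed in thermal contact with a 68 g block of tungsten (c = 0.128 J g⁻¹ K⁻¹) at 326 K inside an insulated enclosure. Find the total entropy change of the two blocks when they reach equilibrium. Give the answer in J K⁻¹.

Energy balance: T_f = (m₁c₁T₁ + m₂c₂T₂)/(m₁c₁ + m₂c₂) = 551.54 K.
ΔS₁ = m₁c₁ ln(T_f/T₁) = 66.625 × ln(551.54/581) = -3.467 J/K.
ΔS₂ = m₂c₂ ln(T_f/T₂) = 8.704 × ln(551.54/326) = 4.577 J/K.
ΔS_total = -3.467 + 4.577 = 1.11 J/K.

ΔS_total = 1.11 J/K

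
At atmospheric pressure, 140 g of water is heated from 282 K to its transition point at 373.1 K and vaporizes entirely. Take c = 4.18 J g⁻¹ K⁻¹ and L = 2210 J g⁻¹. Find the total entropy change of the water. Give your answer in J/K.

ΔS = 993 J/K

Warming step: ΔS₁ = m c ln(T_tr/T_i) = 140 × 4.18 × ln(373.1/282) = 163.8 J/K.
Phase change: ΔS₂ = +mL/T_tr = 140 × 2210 / 373.1 = 829.3 J/K.
ΔS_total = (163.8) + (829.3) = 993 J/K.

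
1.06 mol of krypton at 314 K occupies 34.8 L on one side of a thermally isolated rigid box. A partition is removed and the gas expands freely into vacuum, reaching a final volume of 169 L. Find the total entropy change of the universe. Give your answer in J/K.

For an ideal gas in free expansion Q = 0 and W = 0, so T is unchanged.
Entropy is a state function; using a reversible isothermal path, ΔS_gas = nR ln(V₂/V₁) = 1.06 × 8.314 × ln(169/34.8) = 13.9 J/K.
The insulated surroundings exchange no heat, so ΔS_surr = 0 and ΔS_universe = ΔS_gas.

ΔS_universe = 13.9 J/K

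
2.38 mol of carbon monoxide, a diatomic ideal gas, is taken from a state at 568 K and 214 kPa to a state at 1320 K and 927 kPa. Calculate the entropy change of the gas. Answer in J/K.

ΔS = 29.4 J/K

ΔS = nC_p ln(T₂/T₁) − nR ln(P₂/P₁), with C_p = 7R/2 = 29.1 J mol⁻¹ K⁻¹ for a diatomic ideal gas.
ΔS = 2.38 × [29.1 × ln(1320/568) − 8.314 × ln(927/214)] = 29.4 J/K.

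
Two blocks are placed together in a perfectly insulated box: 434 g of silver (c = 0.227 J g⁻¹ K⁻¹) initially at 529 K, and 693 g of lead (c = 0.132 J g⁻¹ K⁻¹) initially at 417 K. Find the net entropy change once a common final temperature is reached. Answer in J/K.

ΔS_total = 1.34 J/K

Energy balance: T_f = (m₁c₁T₁ + m₂c₂T₂)/(m₁c₁ + m₂c₂) = 475.08 K.
ΔS₁ = m₁c₁ ln(T_f/T₁) = 98.518 × ln(475.08/529) = -10.59 J/K.
ΔS₂ = m₂c₂ ln(T_f/T₂) = 91.476 × ln(475.08/417) = 11.93 J/K.
ΔS_total = -10.59 + 11.93 = 1.34 J/K.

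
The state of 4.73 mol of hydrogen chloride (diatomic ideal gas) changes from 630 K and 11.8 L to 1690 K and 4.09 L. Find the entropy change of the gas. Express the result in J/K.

ΔS = 55.3 J/K

Entropy is a state function: ΔS = nC_V ln(T₂/T₁) + nR ln(V₂/V₁), with C_V = 5R/2 = 20.79 J mol⁻¹ K⁻¹ for a diatomic ideal gas.
ΔS = 4.73 × [20.79 × ln(1690/630) + 8.314 × ln(4.09/11.8)] = 55.3 J/K.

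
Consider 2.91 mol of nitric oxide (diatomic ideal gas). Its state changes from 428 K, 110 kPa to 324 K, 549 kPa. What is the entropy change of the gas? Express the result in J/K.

ΔS = -62.5 J/K

ΔS = nC_p ln(T₂/T₁) − nR ln(P₂/P₁), with C_p = 7R/2 = 29.1 J mol⁻¹ K⁻¹ for a diatomic ideal gas.
ΔS = 2.91 × [29.1 × ln(324/428) − 8.314 × ln(549/110)] = -62.5 J/K.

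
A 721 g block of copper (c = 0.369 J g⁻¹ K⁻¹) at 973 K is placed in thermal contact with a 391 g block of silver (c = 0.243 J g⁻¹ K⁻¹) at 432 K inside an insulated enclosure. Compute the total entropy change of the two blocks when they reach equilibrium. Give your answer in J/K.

ΔS_total = 20 J/K

Energy balance: T_f = (m₁c₁T₁ + m₂c₂T₂)/(m₁c₁ + m₂c₂) = 830.64 K.
ΔS₁ = m₁c₁ ln(T_f/T₁) = 266.049 × ln(830.64/973) = -42.09 J/K.
ΔS₂ = m₂c₂ ln(T_f/T₂) = 95.013 × ln(830.64/432) = 62.12 J/K.
ΔS_total = -42.09 + 62.12 = 20 J/K.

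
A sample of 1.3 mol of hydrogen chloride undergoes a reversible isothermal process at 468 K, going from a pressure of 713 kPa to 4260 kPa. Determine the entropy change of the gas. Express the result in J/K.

ΔS_gas = -19.3 J/K

For an isothermal ideal gas ΔS_gas = nR ln(P₁/P₂) = 1.3 × 8.314 × ln(713/4260) = -19.3 J/K.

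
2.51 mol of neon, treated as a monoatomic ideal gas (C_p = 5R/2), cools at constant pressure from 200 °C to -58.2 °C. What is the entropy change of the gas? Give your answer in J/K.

ΔS = -41.2 J/K

In kelvin: T₁ = 473.15 K, T₂ = 214.95 K. At constant pressure, ΔS = nC_p ln(T₂/T₁) with C_p = 5R/2 = 20.79 J mol⁻¹ K⁻¹.
ΔS = 2.51 × 20.79 × ln(214.95/473.15) = -41.2 J/K.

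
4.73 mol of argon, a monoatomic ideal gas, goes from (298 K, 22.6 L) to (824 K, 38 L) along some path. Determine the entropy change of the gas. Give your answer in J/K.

ΔS = 80.4 J/K

Entropy is a state function: ΔS = nC_V ln(T₂/T₁) + nR ln(V₂/V₁), with C_V = 3R/2 = 12.47 J mol⁻¹ K⁻¹ for a monoatomic ideal gas.
ΔS = 4.73 × [12.47 × ln(824/298) + 8.314 × ln(38/22.6)] = 80.4 J/K.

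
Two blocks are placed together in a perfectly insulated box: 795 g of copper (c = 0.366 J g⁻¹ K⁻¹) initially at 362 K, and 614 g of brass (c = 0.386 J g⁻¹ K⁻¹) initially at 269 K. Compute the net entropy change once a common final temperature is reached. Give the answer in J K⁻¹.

Energy balance: T_f = (m₁c₁T₁ + m₂c₂T₂)/(m₁c₁ + m₂c₂) = 320.25 K.
ΔS₁ = m₁c₁ ln(T_f/T₁) = 290.97 × ln(320.25/362) = -35.65 J/K.
ΔS₂ = m₂c₂ ln(T_f/T₂) = 237.004 × ln(320.25/269) = 41.33 J/K.
ΔS_total = -35.65 + 41.33 = 5.68 J/K.

ΔS_total = 5.68 J/K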